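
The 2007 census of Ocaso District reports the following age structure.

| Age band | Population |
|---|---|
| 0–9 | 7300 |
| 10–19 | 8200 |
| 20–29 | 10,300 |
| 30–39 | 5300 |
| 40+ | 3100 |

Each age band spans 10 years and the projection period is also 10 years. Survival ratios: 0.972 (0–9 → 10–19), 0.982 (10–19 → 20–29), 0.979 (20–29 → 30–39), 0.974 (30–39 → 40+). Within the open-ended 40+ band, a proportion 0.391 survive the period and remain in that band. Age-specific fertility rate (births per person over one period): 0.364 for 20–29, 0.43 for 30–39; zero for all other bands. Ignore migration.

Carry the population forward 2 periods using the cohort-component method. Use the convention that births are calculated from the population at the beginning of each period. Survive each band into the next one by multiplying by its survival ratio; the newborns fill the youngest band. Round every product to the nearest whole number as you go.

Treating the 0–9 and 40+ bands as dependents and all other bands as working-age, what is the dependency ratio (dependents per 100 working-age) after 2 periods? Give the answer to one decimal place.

94.5

Period 1:
Births: 10300 × 0.364 = 3749  |  5300 × 0.43 = 2279 → 6028
10–19: 7300 × 0.972 = 7096
20–29: 8200 × 0.982 = 8052
30–39: 10300 × 0.979 = 10084
40+: 5300 × 0.974 + 3100 × 0.391 = 5162 + 1212 = 6374
Population now: 0–9=6028, 10–19=7096, 20–29=8052, 30–39=10084, 40+=6374
Period 2:
Births: 8052 × 0.364 = 2931  |  10084 × 0.43 = 4336 → 7267
10–19: 6028 × 0.972 = 5859
20–29: 7096 × 0.982 = 6968
30–39: 8052 × 0.979 = 7883
40+: 10084 × 0.974 + 6374 × 0.391 = 9822 + 2492 = 12314
Population now: 0–9=7267, 10–19=5859, 20–29=6968, 30–39=7883, 40+=12314
Dependents (band 0–9 + band 40+) = 7267 + 12314 = 19581; working-age = 20710; ratio = 19581/20710 × 100 = 94.5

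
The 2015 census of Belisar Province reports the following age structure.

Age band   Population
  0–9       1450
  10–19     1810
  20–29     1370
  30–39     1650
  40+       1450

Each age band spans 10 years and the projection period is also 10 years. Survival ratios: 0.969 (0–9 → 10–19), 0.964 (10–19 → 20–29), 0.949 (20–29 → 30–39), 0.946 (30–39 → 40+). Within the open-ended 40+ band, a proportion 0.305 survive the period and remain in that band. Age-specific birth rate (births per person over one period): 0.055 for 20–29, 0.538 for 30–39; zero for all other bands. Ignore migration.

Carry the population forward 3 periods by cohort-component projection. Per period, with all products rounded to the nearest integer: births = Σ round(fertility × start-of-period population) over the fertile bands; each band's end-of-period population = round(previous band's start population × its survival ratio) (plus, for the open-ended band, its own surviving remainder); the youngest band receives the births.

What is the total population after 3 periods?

6048

(Bands numbered youngest = 1 to oldest = 5.)
After projecting period 1:
Births: 1370 × 0.055 = 75, 1650 × 0.538 = 888 ⇒ total 963
Band 2: 1450 × 0.969 = 1405
Band 3: 1810 × 0.964 = 1745
Band 4: 1370 × 0.949 = 1300
Band 5: 1650 × 0.946 + 1450 × 0.305 = 1561 + 442 = 2003
→ [963, 1405, 1745, 1300, 2003]
After projecting period 2:
Births: 1745 × 0.055 = 96, 1300 × 0.538 = 699 ⇒ total 795
Band 2: 963 × 0.969 = 933
Band 3: 1405 × 0.964 = 1354
Band 4: 1745 × 0.949 = 1656
Band 5: 1300 × 0.946 + 2003 × 0.305 = 1230 + 611 = 1841
→ [795, 933, 1354, 1656, 1841]
After projecting period 3:
Births: 1354 × 0.055 = 74, 1656 × 0.538 = 891 ⇒ total 965
Band 2: 795 × 0.969 = 770
Band 3: 933 × 0.964 = 899
Band 4: 1354 × 0.949 = 1285
Band 5: 1656 × 0.946 + 1841 × 0.305 = 1567 + 562 = 2129
→ [965, 770, 899, 1285, 2129]
Total after period 3: 965 + 770 + 899 + 1285 + 2129 = 6048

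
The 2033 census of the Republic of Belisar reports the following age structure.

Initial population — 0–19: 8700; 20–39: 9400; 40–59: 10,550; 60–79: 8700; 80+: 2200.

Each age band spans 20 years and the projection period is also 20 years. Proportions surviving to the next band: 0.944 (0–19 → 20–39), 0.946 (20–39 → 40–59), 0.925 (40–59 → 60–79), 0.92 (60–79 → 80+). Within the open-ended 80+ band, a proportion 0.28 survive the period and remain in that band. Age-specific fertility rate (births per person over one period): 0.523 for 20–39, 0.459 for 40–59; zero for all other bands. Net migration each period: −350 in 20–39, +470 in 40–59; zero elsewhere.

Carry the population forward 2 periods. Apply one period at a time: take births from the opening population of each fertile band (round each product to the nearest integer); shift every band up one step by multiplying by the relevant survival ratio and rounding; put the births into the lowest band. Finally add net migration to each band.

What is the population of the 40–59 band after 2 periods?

7908

(Groups numbered youngest = 1 to oldest = 5.)
Period 1:
Births: 9400 × 0.523 = 4916  |  10550 × 0.459 = 4842 ⇒ total 9758
Group 2: 8700 × 0.944 = 8213
Group 3: 9400 × 0.946 = 8892
Group 4: 10550 × 0.925 = 9759
Group 5: 8700 × 0.92 + 2200 × 0.28 = 8004 + 616 = 8620
Net migration: Group 2 − 350 → 7863; Group 3 + 470 → 9362
Giving 9758 / 7863 / 9362 / 9759 / 8620.
Period 2:
Births: 7863 × 0.523 = 4112  |  9362 × 0.459 = 4297 ⇒ total 8409
Group 2: 9758 × 0.944 = 9212
Group 3: 7863 × 0.946 = 7438
Group 4: 9362 × 0.925 = 8660
Group 5: 9759 × 0.92 + 8620 × 0.28 = 8978 + 2414 = 11392
Net migration: Group 2 − 350 → 8862; Group 3 + 470 → 7908
Giving 8409 / 8862 / 7908 / 8660 / 11392.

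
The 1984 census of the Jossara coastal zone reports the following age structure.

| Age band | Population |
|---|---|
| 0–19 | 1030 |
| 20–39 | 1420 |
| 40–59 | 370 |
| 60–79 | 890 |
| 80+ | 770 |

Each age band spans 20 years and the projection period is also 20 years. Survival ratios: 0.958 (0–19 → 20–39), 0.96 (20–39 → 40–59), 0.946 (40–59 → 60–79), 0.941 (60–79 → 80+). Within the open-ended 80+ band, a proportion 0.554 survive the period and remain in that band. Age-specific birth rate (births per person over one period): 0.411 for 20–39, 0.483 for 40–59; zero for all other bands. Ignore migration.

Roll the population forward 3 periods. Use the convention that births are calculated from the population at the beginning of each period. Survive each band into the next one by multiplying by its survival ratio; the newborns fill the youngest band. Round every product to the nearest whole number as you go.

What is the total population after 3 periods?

5159

Period 1.
Births: 1420 × 0.411 = 584, 370 × 0.483 = 179 → total 763
20–39: 1030 × 0.958 = 987
40–59: 1420 × 0.96 = 1363
60–79: 370 × 0.946 = 350
80+: 890 × 0.941 + 770 × 0.554 = 837 + 427 = 1264
→ [763, 987, 1363, 350, 1264]
Period 2.
Births: 987 × 0.411 = 406, 1363 × 0.483 = 658 → total 1064
20–39: 763 × 0.958 = 731
40–59: 987 × 0.96 = 948
60–79: 1363 × 0.946 = 1289
80+: 350 × 0.941 + 1264 × 0.554 = 329 + 700 = 1029
→ [1064, 731, 948, 1289, 1029]
Period 3.
Births: 731 × 0.411 = 300, 948 × 0.483 = 458 → total 758
20–39: 1064 × 0.958 = 1019
40–59: 731 × 0.96 = 702
60–79: 948 × 0.946 = 897
80+: 1289 × 0.941 + 1029 × 0.554 = 1213 + 570 = 1783
→ [758, 1019, 702, 897, 1783]
Total after period 3: 758 + 1019 + 702 + 897 + 1783 = 5159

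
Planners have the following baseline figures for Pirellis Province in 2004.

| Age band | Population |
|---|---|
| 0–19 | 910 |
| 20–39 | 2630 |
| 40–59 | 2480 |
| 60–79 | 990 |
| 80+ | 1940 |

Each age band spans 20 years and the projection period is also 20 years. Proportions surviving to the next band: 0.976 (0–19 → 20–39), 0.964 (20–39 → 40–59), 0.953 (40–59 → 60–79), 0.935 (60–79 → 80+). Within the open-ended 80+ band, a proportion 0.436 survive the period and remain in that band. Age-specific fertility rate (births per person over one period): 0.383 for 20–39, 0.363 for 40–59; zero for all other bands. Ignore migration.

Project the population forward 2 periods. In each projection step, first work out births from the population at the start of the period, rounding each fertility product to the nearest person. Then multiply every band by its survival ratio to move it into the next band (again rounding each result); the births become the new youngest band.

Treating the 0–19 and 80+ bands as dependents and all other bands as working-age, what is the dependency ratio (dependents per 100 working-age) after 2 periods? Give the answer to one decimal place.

Let group 1 be 0–19 through group 5 = 80+.
[period 1]
Births: 2630 × 0.383 = 1007, 2480 × 0.363 = 900 — total 1907
Group 2: 910 × 0.976 = 888
Group 3: 2630 × 0.964 = 2535
Group 4: 2480 × 0.953 = 2363
Group 5: 990 × 0.935 + 1940 × 0.436 = 926 + 846 = 1772
Population now: 0–19=1907, 20–39=888, 40–59=2535, 60–79=2363, 80+=1772
[period 2]
Births: 888 × 0.383 = 340, 2535 × 0.363 = 920 — total 1260
Group 2: 1907 × 0.976 = 1861
Group 3: 888 × 0.964 = 856
Group 4: 2535 × 0.953 = 2416
Group 5: 2363 × 0.935 + 1772 × 0.436 = 2209 + 773 = 2982
Population now: 0–19=1260, 20–39=1861, 40–59=856, 60–79=2416, 80+=2982
Dependents (band 0–19 + band 80+) = 1260 + 2982 = 4242; working-age = 5133; ratio = 4242/5133 × 100 = 82.6

82.6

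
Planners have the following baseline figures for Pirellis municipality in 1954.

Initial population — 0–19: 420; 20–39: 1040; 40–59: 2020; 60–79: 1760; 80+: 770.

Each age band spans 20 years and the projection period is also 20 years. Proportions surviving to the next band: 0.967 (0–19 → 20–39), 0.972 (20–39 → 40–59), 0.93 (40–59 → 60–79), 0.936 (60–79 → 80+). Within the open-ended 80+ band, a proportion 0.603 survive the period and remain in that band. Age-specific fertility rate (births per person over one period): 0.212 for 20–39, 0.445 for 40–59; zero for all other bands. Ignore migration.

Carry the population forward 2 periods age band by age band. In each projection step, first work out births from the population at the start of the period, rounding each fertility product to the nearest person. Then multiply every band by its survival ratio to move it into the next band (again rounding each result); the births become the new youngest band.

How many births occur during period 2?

After projecting period 1:
Births: 1040 × 0.212 = 220  |  2020 × 0.445 = 899 → total 1119
20–39: 420 × 0.967 = 406
40–59: 1040 × 0.972 = 1011
60–79: 2020 × 0.93 = 1879
80+: 1760 × 0.936 + 770 × 0.603 = 1647 + 464 = 2111
End of period: [1119, 406, 1011, 1879, 2111]
After projecting period 2:
Births: 406 × 0.212 = 86  |  1011 × 0.445 = 450 → total 536
20–39: 1119 × 0.967 = 1082
40–59: 406 × 0.972 = 395
60–79: 1011 × 0.93 = 940
80+: 1879 × 0.936 + 2111 × 0.603 = 1759 + 1273 = 3032
End of period: [536, 1082, 395, 940, 3032]

536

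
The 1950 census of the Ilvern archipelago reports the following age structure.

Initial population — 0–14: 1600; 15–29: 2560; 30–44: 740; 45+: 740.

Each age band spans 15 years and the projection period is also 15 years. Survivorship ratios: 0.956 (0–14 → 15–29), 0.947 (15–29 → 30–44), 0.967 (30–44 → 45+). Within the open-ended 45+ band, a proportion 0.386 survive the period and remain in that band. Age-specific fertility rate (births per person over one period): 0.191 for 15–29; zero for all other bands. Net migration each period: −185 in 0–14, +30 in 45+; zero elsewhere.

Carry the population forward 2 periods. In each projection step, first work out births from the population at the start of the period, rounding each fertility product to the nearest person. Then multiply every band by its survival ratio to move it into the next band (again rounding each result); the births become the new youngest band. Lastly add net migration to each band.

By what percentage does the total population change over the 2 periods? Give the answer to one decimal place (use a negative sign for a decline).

After projecting period 1:
Births: 2560 * 0.191 = 489
15–29: 1600 * 0.956 = 1530
30–44: 2560 * 0.947 = 2424
45+: 740 * 0.967 + 740 * 0.386 = 716 + 286 = 1002
Net migration: 0–14 − 185 → 304; 45+ + 30 → 1032
Population now: 0–14=304, 15–29=1530, 30–44=2424, 45+=1032
After projecting period 2:
Births: 1530 * 0.191 = 292
15–29: 304 * 0.956 = 291
30–44: 1530 * 0.947 = 1449
45+: 2424 * 0.967 + 1032 * 0.386 = 2344 + 398 = 2742
Net migration: 0–14 − 185 → 107; 45+ + 30 → 2772
Population now: 0–14=107, 15–29=291, 30–44=1449, 45+=2772
Total: 5640 → 4619; change = -1021; percentage change = -18.1%

-18.1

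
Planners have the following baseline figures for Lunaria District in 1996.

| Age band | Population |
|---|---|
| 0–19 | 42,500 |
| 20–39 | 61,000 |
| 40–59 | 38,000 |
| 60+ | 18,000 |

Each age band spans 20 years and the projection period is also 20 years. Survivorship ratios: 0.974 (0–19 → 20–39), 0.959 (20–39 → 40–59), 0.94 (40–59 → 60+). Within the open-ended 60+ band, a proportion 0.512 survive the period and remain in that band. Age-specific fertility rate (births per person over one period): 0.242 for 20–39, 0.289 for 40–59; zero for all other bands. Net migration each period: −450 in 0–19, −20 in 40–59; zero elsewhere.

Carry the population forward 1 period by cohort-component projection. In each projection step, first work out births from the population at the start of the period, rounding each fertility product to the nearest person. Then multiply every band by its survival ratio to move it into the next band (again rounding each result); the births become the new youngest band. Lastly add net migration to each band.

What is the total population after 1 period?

170104

Numbering the bands 1..4 from youngest to oldest:
— Period 1 —
Births: 61000 × 0.242 = 14762  |  38000 × 0.289 = 10982 → total 25744
Band 2: 42500 × 0.974 = 41395
Band 3: 61000 × 0.959 = 58499
Band 4: 38000 × 0.94 + 18000 × 0.512 = 35720 + 9216 = 44936
Net migration: Band 1 − 450 → 25294; Band 3 − 20 → 58479
Population now: 0–19=25294, 20–39=41395, 40–59=58479, 60+=44936
Total after period 1: 25294 + 41395 + 58479 + 44936 = 170104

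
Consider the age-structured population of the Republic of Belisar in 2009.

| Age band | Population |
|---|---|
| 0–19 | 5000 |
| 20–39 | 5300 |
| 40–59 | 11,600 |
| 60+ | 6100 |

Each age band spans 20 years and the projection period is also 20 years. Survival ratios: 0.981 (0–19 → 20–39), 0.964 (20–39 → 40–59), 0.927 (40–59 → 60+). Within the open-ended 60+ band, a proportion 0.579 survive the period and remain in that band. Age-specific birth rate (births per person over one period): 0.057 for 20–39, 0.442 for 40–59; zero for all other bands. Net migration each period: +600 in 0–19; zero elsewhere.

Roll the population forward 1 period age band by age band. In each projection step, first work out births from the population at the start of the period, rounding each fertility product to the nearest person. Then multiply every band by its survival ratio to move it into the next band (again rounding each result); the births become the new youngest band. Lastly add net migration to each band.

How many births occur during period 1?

Call the groups 1 to 4, youngest first.
After projecting period 1:
Births: 5300 × 0.057 = 302 ; 11600 × 0.442 = 5127 → 5429
Group 2: 5000 × 0.981 = 4905
Group 3: 5300 × 0.964 = 5109
Group 4: 11600 × 0.927 + 6100 × 0.579 = 10753 + 3532 = 14285
Net migration: Group 1 + 600 → 6029
End of period: [6029, 4905, 5109, 14285]

5429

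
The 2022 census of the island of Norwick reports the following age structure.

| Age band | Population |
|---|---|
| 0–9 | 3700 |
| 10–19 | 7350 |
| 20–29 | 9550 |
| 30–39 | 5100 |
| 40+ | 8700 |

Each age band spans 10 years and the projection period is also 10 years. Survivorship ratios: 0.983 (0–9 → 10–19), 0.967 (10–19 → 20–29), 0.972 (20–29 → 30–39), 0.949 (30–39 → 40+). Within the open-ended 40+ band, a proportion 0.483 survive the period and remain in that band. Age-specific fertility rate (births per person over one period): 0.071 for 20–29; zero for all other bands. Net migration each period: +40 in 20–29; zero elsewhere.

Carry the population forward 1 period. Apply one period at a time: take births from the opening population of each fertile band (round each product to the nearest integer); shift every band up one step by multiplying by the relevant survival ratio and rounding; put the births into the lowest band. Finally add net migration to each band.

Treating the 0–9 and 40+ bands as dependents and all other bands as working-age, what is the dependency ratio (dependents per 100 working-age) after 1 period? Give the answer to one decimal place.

48.4

Period 1.
Births: 9550 * 0.071 = 678
10–19: 3700 * 0.983 = 3637
20–29: 7350 * 0.967 = 7107
30–39: 9550 * 0.972 = 9283
40+: 5100 * 0.949 + 8700 * 0.483 = 4840 + 4202 = 9042
Net migration: 20–29 + 40 → 7147
Population now: 0–9=678, 10–19=3637, 20–29=7147, 30–39=9283, 40+=9042
Dependents (band 0–9 + band 40+) = 678 + 9042 = 9720; working-age = 20067; ratio = 9720/20067 × 100 = 48.4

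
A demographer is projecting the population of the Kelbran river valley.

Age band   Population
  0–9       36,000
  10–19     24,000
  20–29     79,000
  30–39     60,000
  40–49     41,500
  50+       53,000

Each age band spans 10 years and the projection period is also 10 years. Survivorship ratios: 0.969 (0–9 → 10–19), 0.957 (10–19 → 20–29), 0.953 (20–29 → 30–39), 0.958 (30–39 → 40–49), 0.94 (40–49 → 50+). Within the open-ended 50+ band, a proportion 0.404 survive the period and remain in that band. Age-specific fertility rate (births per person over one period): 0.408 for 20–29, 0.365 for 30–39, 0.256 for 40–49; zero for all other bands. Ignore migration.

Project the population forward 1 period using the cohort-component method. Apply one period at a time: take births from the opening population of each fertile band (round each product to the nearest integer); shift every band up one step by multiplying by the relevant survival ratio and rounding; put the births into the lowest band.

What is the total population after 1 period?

315797

Period 1.
Births: 79000 × 0.408 = 32232 ; 60000 × 0.365 = 21900 ; 41500 × 0.256 = 10624 → 64756
10–19: 36000 × 0.969 = 34884
20–29: 24000 × 0.957 = 22968
30–39: 79000 × 0.953 = 75287
40–49: 60000 × 0.958 = 57480
50+: 41500 × 0.94 + 53000 × 0.404 = 39010 + 21412 = 60422
Giving 64756 / 34884 / 22968 / 75287 / 57480 / 60422.
Total after period 1: 64756 + 34884 + 22968 + 75287 + 57480 + 60422 = 315797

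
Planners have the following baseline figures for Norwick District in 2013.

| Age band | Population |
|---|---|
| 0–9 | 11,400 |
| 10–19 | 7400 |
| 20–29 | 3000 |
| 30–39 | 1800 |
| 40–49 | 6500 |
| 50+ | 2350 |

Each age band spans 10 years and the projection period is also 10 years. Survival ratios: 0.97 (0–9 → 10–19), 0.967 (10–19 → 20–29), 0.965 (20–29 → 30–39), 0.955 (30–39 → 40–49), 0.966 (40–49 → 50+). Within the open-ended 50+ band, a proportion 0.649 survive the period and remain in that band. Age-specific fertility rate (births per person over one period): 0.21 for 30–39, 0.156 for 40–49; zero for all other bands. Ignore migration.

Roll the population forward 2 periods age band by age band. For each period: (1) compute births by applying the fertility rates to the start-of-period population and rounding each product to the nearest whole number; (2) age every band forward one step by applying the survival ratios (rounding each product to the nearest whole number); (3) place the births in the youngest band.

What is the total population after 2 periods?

Let band 1 be 0–9 through band 6 = 50+.
— Period 1 —
Births: 1800 × 0.21 = 378 ; 6500 × 0.156 = 1014 → total 1392
Band 2: 11400 × 0.97 = 11058
Band 3: 7400 × 0.967 = 7156
Band 4: 3000 × 0.965 = 2895
Band 5: 1800 × 0.955 = 1719
Band 6: 6500 × 0.966 + 2350 × 0.649 = 6279 + 1525 = 7804
Giving 1392 / 11058 / 7156 / 2895 / 1719 / 7804.
— Period 2 —
Births: 2895 × 0.21 = 608 ; 1719 × 0.156 = 268 → total 876
Band 2: 1392 × 0.97 = 1350
Band 3: 11058 × 0.967 = 10693
Band 4: 7156 × 0.965 = 6906
Band 5: 2895 × 0.955 = 2765
Band 6: 1719 × 0.966 + 7804 × 0.649 = 1661 + 5065 = 6726
Giving 876 / 1350 / 10693 / 6906 / 2765 / 6726.
Total after period 2: 876 + 1350 + 10693 + 6906 + 2765 + 6726 = 29316

29316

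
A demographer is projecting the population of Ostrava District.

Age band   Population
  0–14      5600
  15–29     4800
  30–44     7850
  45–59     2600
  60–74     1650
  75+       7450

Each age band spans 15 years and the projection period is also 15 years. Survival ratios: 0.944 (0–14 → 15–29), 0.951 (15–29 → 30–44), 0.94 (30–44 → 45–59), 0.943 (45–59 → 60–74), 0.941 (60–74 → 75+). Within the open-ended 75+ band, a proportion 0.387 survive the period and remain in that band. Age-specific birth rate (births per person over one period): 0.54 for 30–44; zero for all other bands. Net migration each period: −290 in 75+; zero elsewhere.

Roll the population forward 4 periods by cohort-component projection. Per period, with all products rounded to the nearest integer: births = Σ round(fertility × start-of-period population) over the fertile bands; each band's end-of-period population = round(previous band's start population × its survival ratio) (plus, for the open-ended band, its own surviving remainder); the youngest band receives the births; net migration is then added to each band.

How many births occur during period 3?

2715

(Groups numbered youngest = 1 to oldest = 6.)
Period 1.
Births: 7850 * 0.54 = 4239
Group 2: 5600 * 0.944 = 5286
Group 3: 4800 * 0.951 = 4565
Group 4: 7850 * 0.94 = 7379
Group 5: 2600 * 0.943 = 2452
Group 6: 1650 * 0.941 + 7450 * 0.387 = 1553 + 2883 = 4436
Net migration: Group 6 − 290 → 4146
Population now: 0–14=4239, 15–29=5286, 30–44=4565, 45–59=7379, 60–74=2452, 75+=4146
Period 2.
Births: 4565 * 0.54 = 2465
Group 2: 4239 * 0.944 = 4002
Group 3: 5286 * 0.951 = 5027
Group 4: 4565 * 0.94 = 4291
Group 5: 7379 * 0.943 = 6958
Group 6: 2452 * 0.941 + 4146 * 0.387 = 2307 + 1605 = 3912
Net migration: Group 6 − 290 → 3622
Population now: 0–14=2465, 15–29=4002, 30–44=5027, 45–59=4291, 60–74=6958, 75+=3622
Period 3.
Births: 5027 * 0.54 = 2715
Group 2: 2465 * 0.944 = 2327
Group 3: 4002 * 0.951 = 3806
Group 4: 5027 * 0.94 = 4725
Group 5: 4291 * 0.943 = 4046
Group 6: 6958 * 0.941 + 3622 * 0.387 = 6547 + 1402 = 7949
Net migration: Group 6 − 290 → 7659
Population now: 0–14=2715, 15–29=2327, 30–44=3806, 45–59=4725, 60–74=4046, 75+=7659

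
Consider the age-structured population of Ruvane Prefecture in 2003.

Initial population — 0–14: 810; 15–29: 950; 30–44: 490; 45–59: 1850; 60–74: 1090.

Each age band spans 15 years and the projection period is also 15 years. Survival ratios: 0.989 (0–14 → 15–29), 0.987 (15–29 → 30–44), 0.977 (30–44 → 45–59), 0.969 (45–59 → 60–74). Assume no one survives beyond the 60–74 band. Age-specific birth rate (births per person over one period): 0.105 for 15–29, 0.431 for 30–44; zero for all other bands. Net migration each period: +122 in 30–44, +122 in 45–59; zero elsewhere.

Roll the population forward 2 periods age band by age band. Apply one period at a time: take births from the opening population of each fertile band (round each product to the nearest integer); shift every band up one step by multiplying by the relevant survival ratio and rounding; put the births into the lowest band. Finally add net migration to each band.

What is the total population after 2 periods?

Call the bands 1 to 5, youngest first.
Period 1.
Births: 950 × 0.105 = 100 ; 490 × 0.431 = 211 → 311
Band 2: 810 × 0.989 = 801
Band 3: 950 × 0.987 = 938
Band 4: 490 × 0.977 = 479
Band 5: 1850 × 0.969 = 1793
Net migration: Band 3 + 122 → 1060; Band 4 + 122 → 601
End of period: [311, 801, 1060, 601, 1793]
Period 2.
Births: 801 × 0.105 = 84 ; 1060 × 0.431 = 457 → 541
Band 2: 311 × 0.989 = 308
Band 3: 801 × 0.987 = 791
Band 4: 1060 × 0.977 = 1036
Band 5: 601 × 0.969 = 582
Net migration: Band 3 + 122 → 913; Band 4 + 122 → 1158
End of period: [541, 308, 913, 1158, 582]
Total after period 2: 541 + 308 + 913 + 1158 + 582 = 3502

3502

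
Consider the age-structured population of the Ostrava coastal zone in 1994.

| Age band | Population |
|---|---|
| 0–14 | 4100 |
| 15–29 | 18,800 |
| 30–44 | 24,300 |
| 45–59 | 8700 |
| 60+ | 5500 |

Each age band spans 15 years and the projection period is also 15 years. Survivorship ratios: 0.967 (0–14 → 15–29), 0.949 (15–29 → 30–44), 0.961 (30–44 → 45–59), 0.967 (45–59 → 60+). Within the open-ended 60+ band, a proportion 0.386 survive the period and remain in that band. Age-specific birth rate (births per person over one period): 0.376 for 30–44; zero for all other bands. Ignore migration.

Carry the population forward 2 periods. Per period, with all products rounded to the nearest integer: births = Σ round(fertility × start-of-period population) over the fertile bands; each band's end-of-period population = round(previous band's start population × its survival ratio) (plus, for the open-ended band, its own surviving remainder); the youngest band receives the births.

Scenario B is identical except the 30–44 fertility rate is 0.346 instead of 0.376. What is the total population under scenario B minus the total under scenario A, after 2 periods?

Let group 1 be 0–14 through group 5 = 60+.
Period 1.
Births: 24300 × 0.376 = 9137
Group 2: 4100 × 0.967 = 3965
Group 3: 18800 × 0.949 = 17841
Group 4: 24300 × 0.961 = 23352
Group 5: 8700 × 0.967 + 5500 × 0.386 = 8413 + 2123 = 10536
→ [9137, 3965, 17841, 23352, 10536]
Period 2.
Births: 17841 × 0.376 = 6708
Group 2: 9137 × 0.967 = 8835
Group 3: 3965 × 0.949 = 3763
Group 4: 17841 × 0.961 = 17145
Group 5: 23352 × 0.967 + 10536 × 0.386 = 22581 + 4067 = 26648
→ [6708, 8835, 3763, 17145, 26648]
Scenario A total after 2 periods: 63099
Scenario B projection —
Period 1.
Births: 24300 × 0.346 = 8408
Group 2: 4100 × 0.967 = 3965
Group 3: 18800 × 0.949 = 17841
Group 4: 24300 × 0.961 = 23352
Group 5: 8700 × 0.967 + 5500 × 0.386 = 8413 + 2123 = 10536
→ [8408, 3965, 17841, 23352, 10536]
Period 2.
Births: 17841 × 0.346 = 6173
Group 2: 8408 × 0.967 = 8131
Group 3: 3965 × 0.949 = 3763
Group 4: 17841 × 0.961 = 17145
Group 5: 23352 × 0.967 + 10536 × 0.386 = 22581 + 4067 = 26648
→ [6173, 8131, 3763, 17145, 26648]
Scenario B total after 2 periods: 61860
Difference B − A = 61860 − 63099 = -1239

-1239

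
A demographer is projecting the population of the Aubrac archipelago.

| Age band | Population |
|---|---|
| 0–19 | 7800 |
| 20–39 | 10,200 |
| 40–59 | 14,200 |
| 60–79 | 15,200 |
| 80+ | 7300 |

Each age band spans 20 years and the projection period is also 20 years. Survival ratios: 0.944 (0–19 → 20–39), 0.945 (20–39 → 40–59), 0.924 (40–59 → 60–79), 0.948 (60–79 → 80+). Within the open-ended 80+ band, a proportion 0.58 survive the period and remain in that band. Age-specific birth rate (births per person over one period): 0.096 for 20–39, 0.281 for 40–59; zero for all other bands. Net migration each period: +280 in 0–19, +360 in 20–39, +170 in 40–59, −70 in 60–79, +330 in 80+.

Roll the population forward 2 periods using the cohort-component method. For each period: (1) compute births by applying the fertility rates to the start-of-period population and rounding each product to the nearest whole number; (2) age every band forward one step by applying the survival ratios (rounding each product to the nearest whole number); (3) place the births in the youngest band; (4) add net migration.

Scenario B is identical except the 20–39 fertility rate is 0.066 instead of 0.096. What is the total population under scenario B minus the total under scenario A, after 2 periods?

Numbering the bands 1..5 from youngest to oldest:
Period 1.
Births: 10200 × 0.096 = 979, 14200 × 0.281 = 3990 ⇒ total 4969
Band 2: 7800 × 0.944 = 7363
Band 3: 10200 × 0.945 = 9639
Band 4: 14200 × 0.924 = 13121
Band 5: 15200 × 0.948 + 7300 × 0.58 = 14410 + 4234 = 18644
Net migration: Band 1 + 280 → 5249; Band 2 + 360 → 7723; Band 3 + 170 → 9809; Band 4 − 70 → 13051; Band 5 + 330 → 18974
Giving 5249 / 7723 / 9809 / 13051 / 18974.
Period 2.
Births: 7723 × 0.096 = 741, 9809 × 0.281 = 2756 ⇒ total 3497
Band 2: 5249 × 0.944 = 4955
Band 3: 7723 × 0.945 = 7298
Band 4: 9809 × 0.924 = 9064
Band 5: 13051 × 0.948 + 18974 × 0.58 = 12372 + 11005 = 23377
Net migration: Band 1 + 280 → 3777; Band 2 + 360 → 5315; Band 3 + 170 → 7468; Band 4 − 70 → 8994; Band 5 + 330 → 23707
Giving 3777 / 5315 / 7468 / 8994 / 23707.
Scenario A total after 2 periods: 49261
Scenario B projection —
Period 1.
Births: 10200 × 0.066 = 673, 14200 × 0.281 = 3990 ⇒ total 4663
Band 2: 7800 × 0.944 = 7363
Band 3: 10200 × 0.945 = 9639
Band 4: 14200 × 0.924 = 13121
Band 5: 15200 × 0.948 + 7300 × 0.58 = 14410 + 4234 = 18644
Net migration: Band 1 + 280 → 4943; Band 2 + 360 → 7723; Band 3 + 170 → 9809; Band 4 − 70 → 13051; Band 5 + 330 → 18974
Giving 4943 / 7723 / 9809 / 13051 / 18974.
Period 2.
Births: 7723 × 0.066 = 510, 9809 × 0.281 = 2756 ⇒ total 3266
Band 2: 4943 × 0.944 = 4666
Band 3: 7723 × 0.945 = 7298
Band 4: 9809 × 0.924 = 9064
Band 5: 13051 × 0.948 + 18974 × 0.58 = 12372 + 11005 = 23377
Net migration: Band 1 + 280 → 3546; Band 2 + 360 → 5026; Band 3 + 170 → 7468; Band 4 − 70 → 8994; Band 5 + 330 → 23707
Giving 3546 / 5026 / 7468 / 8994 / 23707.
Scenario B total after 2 periods: 48741
Difference B − A = 48741 − 49261 = -520

-520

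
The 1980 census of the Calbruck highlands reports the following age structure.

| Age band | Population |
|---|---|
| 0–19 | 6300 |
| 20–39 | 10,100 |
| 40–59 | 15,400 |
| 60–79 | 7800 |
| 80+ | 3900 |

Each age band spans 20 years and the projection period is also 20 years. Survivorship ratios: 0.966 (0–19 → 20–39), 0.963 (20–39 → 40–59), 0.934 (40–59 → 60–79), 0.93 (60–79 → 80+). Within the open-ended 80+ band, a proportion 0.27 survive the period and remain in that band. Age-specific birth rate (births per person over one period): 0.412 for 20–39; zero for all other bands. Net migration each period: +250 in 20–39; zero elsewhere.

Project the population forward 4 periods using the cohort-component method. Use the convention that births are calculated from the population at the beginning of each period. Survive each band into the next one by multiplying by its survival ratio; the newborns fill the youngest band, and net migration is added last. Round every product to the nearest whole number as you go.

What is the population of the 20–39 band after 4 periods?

Period 1:
Births: 10100 * 0.412 = 4161
20–39: 6300 * 0.966 = 6086
40–59: 10100 * 0.963 = 9726
60–79: 15400 * 0.934 = 14384
80+: 7800 * 0.93 + 3900 * 0.27 = 7254 + 1053 = 8307
Net migration: 20–39 + 250 → 6336
Giving 4161 / 6336 / 9726 / 14384 / 8307.
Period 2:
Births: 6336 * 0.412 = 2610
20–39: 4161 * 0.966 = 4020
40–59: 6336 * 0.963 = 6102
60–79: 9726 * 0.934 = 9084
80+: 14384 * 0.93 + 8307 * 0.27 = 13377 + 2243 = 15620
Net migration: 20–39 + 250 → 4270
Giving 2610 / 4270 / 6102 / 9084 / 15620.
Period 3:
Births: 4270 * 0.412 = 1759
20–39: 2610 * 0.966 = 2521
40–59: 4270 * 0.963 = 4112
60–79: 6102 * 0.934 = 5699
80+: 9084 * 0.93 + 15620 * 0.27 = 8448 + 4217 = 12665
Net migration: 20–39 + 250 → 2771
Giving 1759 / 2771 / 4112 / 5699 / 12665.
Period 4:
Births: 2771 * 0.412 = 1142
20–39: 1759 * 0.966 = 1699
40–59: 2771 * 0.963 = 2668
60–79: 4112 * 0.934 = 3841
80+: 5699 * 0.93 + 12665 * 0.27 = 5300 + 3420 = 8720
Net migration: 20–39 + 250 → 1949
Giving 1142 / 1949 / 2668 / 3841 / 8720.

1949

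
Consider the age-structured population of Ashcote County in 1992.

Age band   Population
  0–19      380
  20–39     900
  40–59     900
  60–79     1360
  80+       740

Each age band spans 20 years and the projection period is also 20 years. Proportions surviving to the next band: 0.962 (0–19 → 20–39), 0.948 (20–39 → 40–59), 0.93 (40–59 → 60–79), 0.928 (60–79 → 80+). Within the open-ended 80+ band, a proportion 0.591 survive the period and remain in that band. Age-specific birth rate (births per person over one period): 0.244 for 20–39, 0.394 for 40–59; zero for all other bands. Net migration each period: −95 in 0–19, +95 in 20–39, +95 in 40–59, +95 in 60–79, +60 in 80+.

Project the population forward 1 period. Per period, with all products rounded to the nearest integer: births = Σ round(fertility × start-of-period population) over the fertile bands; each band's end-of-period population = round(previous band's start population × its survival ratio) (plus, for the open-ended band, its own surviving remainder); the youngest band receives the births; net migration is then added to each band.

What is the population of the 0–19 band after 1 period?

480

Let group 1 be 0–19 through group 5 = 80+.
— Period 1 —
Births: 900 * 0.244 = 220, 900 * 0.394 = 355 — total 575
Group 2: 380 * 0.962 = 366
Group 3: 900 * 0.948 = 853
Group 4: 900 * 0.93 = 837
Group 5: 1360 * 0.928 + 740 * 0.591 = 1262 + 437 = 1699
Net migration: Group 1 − 95 → 480; Group 2 + 95 → 461; Group 3 + 95 → 948; Group 4 + 95 → 932; Group 5 + 60 → 1759
Giving 480 / 461 / 948 / 932 / 1759.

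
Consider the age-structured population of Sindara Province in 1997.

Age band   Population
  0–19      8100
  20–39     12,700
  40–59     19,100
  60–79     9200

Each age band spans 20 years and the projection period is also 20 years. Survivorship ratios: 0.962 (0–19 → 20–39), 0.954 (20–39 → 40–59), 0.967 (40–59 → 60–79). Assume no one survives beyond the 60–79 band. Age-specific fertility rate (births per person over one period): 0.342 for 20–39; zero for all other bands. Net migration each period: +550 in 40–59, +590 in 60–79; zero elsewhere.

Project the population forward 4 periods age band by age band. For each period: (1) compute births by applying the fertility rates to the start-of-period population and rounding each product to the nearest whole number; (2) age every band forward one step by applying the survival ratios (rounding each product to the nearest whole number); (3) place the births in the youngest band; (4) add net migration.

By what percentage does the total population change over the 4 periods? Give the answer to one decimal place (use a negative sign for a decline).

Period 1.
Births: 12700 * 0.342 = 4343
20–39: 8100 * 0.962 = 7792
40–59: 12700 * 0.954 = 12116
60–79: 19100 * 0.967 = 18470
Net migration: 40–59 + 550 → 12666; 60–79 + 590 → 19060
End of period: [4343, 7792, 12666, 19060]
Period 2.
Births: 7792 * 0.342 = 2665
20–39: 4343 * 0.962 = 4178
40–59: 7792 * 0.954 = 7434
60–79: 12666 * 0.967 = 12248
Net migration: 40–59 + 550 → 7984; 60–79 + 590 → 12838
End of period: [2665, 4178, 7984, 12838]
Period 3.
Births: 4178 * 0.342 = 1429
20–39: 2665 * 0.962 = 2564
40–59: 4178 * 0.954 = 3986
60–79: 7984 * 0.967 = 7721
Net migration: 40–59 + 550 → 4536; 60–79 + 590 → 8311
End of period: [1429, 2564, 4536, 8311]
Period 4.
Births: 2564 * 0.342 = 877
20–39: 1429 * 0.962 = 1375
40–59: 2564 * 0.954 = 2446
60–79: 4536 * 0.967 = 4386
Net migration: 40–59 + 550 → 2996; 60–79 + 590 → 4976
End of period: [877, 1375, 2996, 4976]
Total: 49100 → 10224; change = -38876; percentage change = -79.2%

-79.2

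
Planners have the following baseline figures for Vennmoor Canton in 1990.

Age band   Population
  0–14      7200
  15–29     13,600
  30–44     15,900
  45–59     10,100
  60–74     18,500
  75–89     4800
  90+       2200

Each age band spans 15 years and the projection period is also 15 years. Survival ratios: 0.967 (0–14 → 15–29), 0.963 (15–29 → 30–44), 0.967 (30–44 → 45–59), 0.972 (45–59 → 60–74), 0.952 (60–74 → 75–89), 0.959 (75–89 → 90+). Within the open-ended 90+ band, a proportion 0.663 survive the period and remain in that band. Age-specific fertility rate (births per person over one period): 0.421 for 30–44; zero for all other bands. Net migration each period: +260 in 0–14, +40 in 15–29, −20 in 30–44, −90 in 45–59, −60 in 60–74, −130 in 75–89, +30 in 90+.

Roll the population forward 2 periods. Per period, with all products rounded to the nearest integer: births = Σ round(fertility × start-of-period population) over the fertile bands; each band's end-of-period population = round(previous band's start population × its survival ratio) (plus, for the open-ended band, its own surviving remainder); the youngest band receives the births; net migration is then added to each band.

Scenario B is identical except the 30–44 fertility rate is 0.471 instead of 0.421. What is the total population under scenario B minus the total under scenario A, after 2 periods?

— Period 1 —
Births: 15900 × 0.421 = 6694
15–29: 7200 × 0.967 = 6962
30–44: 13600 × 0.963 = 13097
45–59: 15900 × 0.967 = 15375
60–74: 10100 × 0.972 = 9817
75–89: 18500 × 0.952 = 17612
90+: 4800 × 0.959 + 2200 × 0.663 = 4603 + 1459 = 6062
Net migration: 0–14 + 260 → 6954; 15–29 + 40 → 7002; 30–44 − 20 → 13077; 45–59 − 90 → 15285; 60–74 − 60 → 9757; 75–89 − 130 → 17482; 90+ + 30 → 6092
Population now: 0–14=6954, 15–29=7002, 30–44=13077, 45–59=15285, 60–74=9757, 75–89=17482, 90+=6092
— Period 2 —
Births: 13077 × 0.421 = 5505
15–29: 6954 × 0.967 = 6725
30–44: 7002 × 0.963 = 6743
45–59: 13077 × 0.967 = 12645
60–74: 15285 × 0.972 = 14857
75–89: 9757 × 0.952 = 9289
90+: 17482 × 0.959 + 6092 × 0.663 = 16765 + 4039 = 20804
Net migration: 0–14 + 260 → 5765; 15–29 + 40 → 6765; 30–44 − 20 → 6723; 45–59 − 90 → 12555; 60–74 − 60 → 14797; 75–89 − 130 → 9159; 90+ + 30 → 20834
Population now: 0–14=5765, 15–29=6765, 30–44=6723, 45–59=12555, 60–74=14797, 75–89=9159, 90+=20834
Scenario A total after 2 periods: 76598
Scenario B projection —
— Period 1 —
Births: 15900 × 0.471 = 7489
15–29: 7200 × 0.967 = 6962
30–44: 13600 × 0.963 = 13097
45–59: 15900 × 0.967 = 15375
60–74: 10100 × 0.972 = 9817
75–89: 18500 × 0.952 = 17612
90+: 4800 × 0.959 + 2200 × 0.663 = 4603 + 1459 = 6062
Net migration: 0–14 + 260 → 7749; 15–29 + 40 → 7002; 30–44 − 20 → 13077; 45–59 − 90 → 15285; 60–74 − 60 → 9757; 75–89 − 130 → 17482; 90+ + 30 → 6092
Population now: 0–14=7749, 15–29=7002, 30–44=13077, 45–59=15285, 60–74=9757, 75–89=17482, 90+=6092
— Period 2 —
Births: 13077 × 0.471 = 6159
15–29: 7749 × 0.967 = 7493
30–44: 7002 × 0.963 = 6743
45–59: 13077 × 0.967 = 12645
60–74: 15285 × 0.972 = 14857
75–89: 9757 × 0.952 = 9289
90+: 17482 × 0.959 + 6092 × 0.663 = 16765 + 4039 = 20804
Net migration: 0–14 + 260 → 6419; 15–29 + 40 → 7533; 30–44 − 20 → 6723; 45–59 − 90 → 12555; 60–74 − 60 → 14797; 75–89 − 130 → 9159; 90+ + 30 → 20834
Population now: 0–14=6419, 15–29=7533, 30–44=6723, 45–59=12555, 60–74=14797, 75–89=9159, 90+=20834
Scenario B total after 2 periods: 78020
Difference B − A = 78020 − 76598 = 1422

1422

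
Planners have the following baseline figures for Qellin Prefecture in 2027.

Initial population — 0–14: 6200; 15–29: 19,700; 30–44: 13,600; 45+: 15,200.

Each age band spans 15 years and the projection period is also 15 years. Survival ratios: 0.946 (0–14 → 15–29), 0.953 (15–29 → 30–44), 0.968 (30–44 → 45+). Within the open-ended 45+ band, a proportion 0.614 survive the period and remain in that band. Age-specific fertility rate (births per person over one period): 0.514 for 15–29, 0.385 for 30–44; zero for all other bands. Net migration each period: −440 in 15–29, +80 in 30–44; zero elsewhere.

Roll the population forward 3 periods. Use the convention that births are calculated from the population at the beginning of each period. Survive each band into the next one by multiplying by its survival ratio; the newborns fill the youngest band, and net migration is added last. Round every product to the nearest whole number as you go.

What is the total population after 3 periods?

(Groups numbered youngest = 1 to oldest = 4.)
— Period 1 —
Births: 19700 × 0.514 = 10126 ; 13600 × 0.385 = 5236 → 15362
Group 2: 6200 × 0.946 = 5865
Group 3: 19700 × 0.953 = 18774
Group 4: 13600 × 0.968 + 15200 × 0.614 = 13165 + 9333 = 22498
Net migration: Group 2 − 440 → 5425; Group 3 + 80 → 18854
→ [15362, 5425, 18854, 22498]
— Period 2 —
Births: 5425 × 0.514 = 2788 ; 18854 × 0.385 = 7259 → 10047
Group 2: 15362 × 0.946 = 14532
Group 3: 5425 × 0.953 = 5170
Group 4: 18854 × 0.968 + 22498 × 0.614 = 18251 + 13814 = 32065
Net migration: Group 2 − 440 → 14092; Group 3 + 80 → 5250
→ [10047, 14092, 5250, 32065]
— Period 3 —
Births: 14092 × 0.514 = 7243 ; 5250 × 0.385 = 2021 → 9264
Group 2: 10047 × 0.946 = 9504
Group 3: 14092 × 0.953 = 13430
Group 4: 5250 × 0.968 + 32065 × 0.614 = 5082 + 19688 = 24770
Net migration: Group 2 − 440 → 9064; Group 3 + 80 → 13510
→ [9264, 9064, 13510, 24770]
Total after period 3: 9264 + 9064 + 13510 + 24770 = 56608

56608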